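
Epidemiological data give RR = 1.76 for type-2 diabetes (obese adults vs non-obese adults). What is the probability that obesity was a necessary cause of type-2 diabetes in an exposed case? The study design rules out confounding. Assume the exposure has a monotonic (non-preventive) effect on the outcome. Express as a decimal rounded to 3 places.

PN ≈ 0.432

Under exogeneity and monotonicity, PN = (RR − 1) / RR = 1 − 1/RR.
PN = (1.76 − 1) / 1.76 = 0.76 / 1.76 ≈ 0.4318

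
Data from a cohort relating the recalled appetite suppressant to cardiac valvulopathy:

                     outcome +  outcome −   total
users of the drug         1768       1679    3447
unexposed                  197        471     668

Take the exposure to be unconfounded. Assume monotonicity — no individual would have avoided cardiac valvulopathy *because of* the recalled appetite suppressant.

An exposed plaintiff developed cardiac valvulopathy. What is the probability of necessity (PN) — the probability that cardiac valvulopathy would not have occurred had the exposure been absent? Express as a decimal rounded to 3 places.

PN ≈ 0.425

p₁ = P(outcome | exposed) = 1768/3447 = 0.51291
p₀ = P(outcome | unexposed) = 197/668 = 0.29491
Under exogeneity and monotonicity, PN = (p₁ − p₀)/p₁.
PN = (0.51291 − 0.29491) / 0.51291 ≈ 0.4250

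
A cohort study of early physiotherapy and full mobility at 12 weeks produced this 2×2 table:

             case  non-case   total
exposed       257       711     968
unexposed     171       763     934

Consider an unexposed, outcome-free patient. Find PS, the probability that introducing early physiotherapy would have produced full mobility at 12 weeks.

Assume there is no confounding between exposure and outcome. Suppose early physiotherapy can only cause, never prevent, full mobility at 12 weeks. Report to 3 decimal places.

p₁ = P(outcome | exposed) = 257/968 = 0.2655
p₀ = P(outcome | unexposed) = 171/934 = 0.18308
Under exogeneity and monotonicity, PS = (p₁ − p₀)/(1 − p₀).
PS = (0.2655 − 0.18308) / 0.81692 ≈ 0.1009

PS ≈ 0.101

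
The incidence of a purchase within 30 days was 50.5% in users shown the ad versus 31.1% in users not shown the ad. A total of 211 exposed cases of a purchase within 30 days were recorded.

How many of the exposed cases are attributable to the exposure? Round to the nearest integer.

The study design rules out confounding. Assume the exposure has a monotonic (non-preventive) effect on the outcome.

p₁ = 0.505, p₀ = 0.311.
PN = (p₁ − p₀)/p₁ = (0.505 − 0.311) / 0.505 ≈ 0.38416.
Attributable cases ≈ PN × (exposed cases) = 0.38416 × 211 ≈ 81.06.

about 81 cases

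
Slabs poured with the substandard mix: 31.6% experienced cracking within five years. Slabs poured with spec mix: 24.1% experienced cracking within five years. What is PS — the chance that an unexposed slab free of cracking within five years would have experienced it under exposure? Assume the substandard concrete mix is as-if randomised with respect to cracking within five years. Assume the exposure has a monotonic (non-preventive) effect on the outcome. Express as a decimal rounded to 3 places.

PS ≈ 0.099

p₁ = 0.316, p₀ = 0.241.
Under exogeneity and monotonicity, PS = (p₁ − p₀) / (1 − p₀).
PS = (0.316 − 0.241) / (1 − 0.241) = 0.075 / 0.759 ≈ 0.0988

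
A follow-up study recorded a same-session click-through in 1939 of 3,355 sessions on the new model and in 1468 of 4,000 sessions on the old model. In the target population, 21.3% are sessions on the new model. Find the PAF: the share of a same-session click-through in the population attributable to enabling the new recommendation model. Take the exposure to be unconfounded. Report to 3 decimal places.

p₁ = P(outcome | exposed) = 1939/3355 = 0.57794
p₀ = P(outcome | unexposed) = 1468/4000 = 0.367
Overall risk P(Y=1) = π·p₁ + (1−π)·p₀ = 0.213×0.57794 + 0.787×0.367 = 0.41193.
Under exogeneity, PAF = [P(Y=1) − p₀] / P(Y=1).
PAF = (0.41193 − 0.367) / 0.41193 ≈ 0.1091

PAF ≈ 0.109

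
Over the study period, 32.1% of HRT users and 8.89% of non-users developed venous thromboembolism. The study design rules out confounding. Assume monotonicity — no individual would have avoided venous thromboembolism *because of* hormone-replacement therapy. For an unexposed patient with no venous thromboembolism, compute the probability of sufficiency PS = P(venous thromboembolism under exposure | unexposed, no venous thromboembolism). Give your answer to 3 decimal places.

PS ≈ 0.255

p₁ = 0.321, p₀ = 0.0889.
Under exogeneity and monotonicity, PS = (p₁ − p₀) / (1 − p₀).
PS = (0.321 − 0.0889) / (1 − 0.0889) = 0.2321 / 0.9111 ≈ 0.2547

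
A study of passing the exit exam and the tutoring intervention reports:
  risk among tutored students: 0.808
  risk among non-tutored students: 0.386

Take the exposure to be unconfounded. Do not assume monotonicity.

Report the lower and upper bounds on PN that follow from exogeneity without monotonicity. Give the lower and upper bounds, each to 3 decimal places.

0.522 ≤ PN ≤ 0.760

Let p₁ = 0.808, p₀ = 0.386.
Under exogeneity alone the bounds on PN are max{0,(p₁−p₀)/p₁} ≤ PN ≤ min{1,(1−p₀)/p₁}.
  lower = (p₁ − p₀)/p₁ = 0.422 / 0.808 ≈ 0.5223
  upper = min{1, (1 − p₀)/p₁} = 0.614 / 0.808 ≈ 0.7599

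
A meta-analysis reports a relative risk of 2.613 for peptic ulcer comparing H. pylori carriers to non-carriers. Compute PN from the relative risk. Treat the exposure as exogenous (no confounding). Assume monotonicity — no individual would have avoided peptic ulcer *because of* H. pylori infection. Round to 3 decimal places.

PN ≈ 0.617

Under exogeneity and monotonicity, PN = (RR − 1) / RR = 1 − 1/RR.
PN = (2.613 − 1) / 2.613 = 1.613 / 2.613 ≈ 0.6173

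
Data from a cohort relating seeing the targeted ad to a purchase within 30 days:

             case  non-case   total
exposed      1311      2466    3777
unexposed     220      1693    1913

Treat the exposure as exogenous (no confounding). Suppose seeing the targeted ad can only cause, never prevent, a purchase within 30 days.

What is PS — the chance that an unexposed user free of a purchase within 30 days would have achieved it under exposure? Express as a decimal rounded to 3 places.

PS ≈ 0.262

p₁ = P(outcome | exposed) = 1311/3777 = 0.3471
p₀ = P(outcome | unexposed) = 220/1913 = 0.115
Under exogeneity and monotonicity, PS = (p₁ − p₀) / (1 − p₀).
PS = (0.3471 − 0.115) / (1 − 0.115) = 0.2321 / 0.885 ≈ 0.2623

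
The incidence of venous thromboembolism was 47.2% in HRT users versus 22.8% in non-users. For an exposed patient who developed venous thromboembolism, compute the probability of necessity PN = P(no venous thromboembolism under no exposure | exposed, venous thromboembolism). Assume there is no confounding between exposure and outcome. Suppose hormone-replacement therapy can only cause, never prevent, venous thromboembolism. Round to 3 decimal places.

p₁ = 0.472, p₀ = 0.228.
Under exogeneity and monotonicity, PN = (p₁ − p₀) / p₁.
PN = (0.472 − 0.228) / 0.472 = 0.244 / 0.472 ≈ 0.5169

PN ≈ 0.517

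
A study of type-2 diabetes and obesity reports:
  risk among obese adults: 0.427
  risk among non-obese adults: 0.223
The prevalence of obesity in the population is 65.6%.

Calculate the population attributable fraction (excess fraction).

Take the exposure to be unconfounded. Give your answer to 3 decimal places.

PAF ≈ 0.375

Let p₁ = 0.427, p₀ = 0.223.
Overall risk P(Y=1) = π·p₁ + (1−π)·p₀ = 0.656×0.427 + 0.344×0.223 = 0.35682.
Under exogeneity, PAF = [P(Y=1) − p₀] / P(Y=1).
PAF = (0.35682 − 0.223) / 0.35682 ≈ 0.3750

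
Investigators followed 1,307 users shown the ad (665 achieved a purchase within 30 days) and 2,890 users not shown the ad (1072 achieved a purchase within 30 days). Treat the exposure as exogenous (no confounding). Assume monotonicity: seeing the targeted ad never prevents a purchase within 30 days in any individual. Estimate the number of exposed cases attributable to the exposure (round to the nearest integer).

about 180 cases

p₁ = P(outcome | exposed) = 665/1307 = 0.5088
p₀ = P(outcome | unexposed) = 1072/2890 = 0.37093
PN = (p₁ − p₀)/p₁ = (0.5088 − 0.37093) / 0.5088 ≈ 0.27096.
Attributable cases ≈ PN × (exposed cases) = 0.27096 × 665 ≈ 180.19.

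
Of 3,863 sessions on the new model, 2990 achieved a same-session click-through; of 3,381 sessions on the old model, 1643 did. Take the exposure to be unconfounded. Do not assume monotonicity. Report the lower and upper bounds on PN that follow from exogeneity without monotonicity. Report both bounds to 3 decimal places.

p₁ = P(outcome | exposed) = 2990/3863 = 0.77401
p₀ = P(outcome | unexposed) = 1643/3381 = 0.48595
Under exogeneity alone the bounds on PN are max{0,(p₁−p₀)/p₁} ≤ PN ≤ min{1,(1−p₀)/p₁}.
  lower = (p₁ − p₀)/p₁ = 0.28806 / 0.77401 ≈ 0.3722
  upper = min{1, (1 − p₀)/p₁} = 0.51405 / 0.77401 ≈ 0.6641

0.372 ≤ PN ≤ 0.664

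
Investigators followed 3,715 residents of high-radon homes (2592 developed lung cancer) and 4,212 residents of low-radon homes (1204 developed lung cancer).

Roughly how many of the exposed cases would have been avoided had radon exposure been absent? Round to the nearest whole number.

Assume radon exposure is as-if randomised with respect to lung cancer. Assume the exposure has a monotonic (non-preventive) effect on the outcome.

about 1530 cases

p₁ = P(outcome | exposed) = 2592/3715 = 0.69771
p₀ = P(outcome | unexposed) = 1204/4212 = 0.28585
PN = (p₁ − p₀)/p₁ = (0.69771 − 0.28585) / 0.69771 ≈ 0.59030.
Attributable cases ≈ PN × (exposed cases) = 0.59030 × 2592 ≈ 1530.07.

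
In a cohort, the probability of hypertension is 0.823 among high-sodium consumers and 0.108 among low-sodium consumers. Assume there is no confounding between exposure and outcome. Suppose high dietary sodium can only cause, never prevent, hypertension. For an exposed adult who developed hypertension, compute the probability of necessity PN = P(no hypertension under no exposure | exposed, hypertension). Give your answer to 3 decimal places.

Let p₁ = 0.823, p₀ = 0.108.
Under exogeneity and monotonicity, PN = (p₁ − p₀) / p₁.
PN = (0.823 − 0.108) / 0.823 = 0.715 / 0.823 ≈ 0.8688

PN ≈ 0.869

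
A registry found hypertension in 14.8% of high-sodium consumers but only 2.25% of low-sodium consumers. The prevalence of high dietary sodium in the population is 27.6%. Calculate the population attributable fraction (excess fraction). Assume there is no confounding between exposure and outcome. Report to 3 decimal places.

PAF ≈ 0.606

p₁ = 0.148, p₀ = 0.0225.
Overall risk P(Y=1) = π·p₁ + (1−π)·p₀ = 0.276×0.148 + 0.724×0.0225 = 0.057138.
Under exogeneity, PAF = [P(Y=1) − p₀] / P(Y=1).
PAF = (0.057138 − 0.0225) / 0.057138 ≈ 0.6062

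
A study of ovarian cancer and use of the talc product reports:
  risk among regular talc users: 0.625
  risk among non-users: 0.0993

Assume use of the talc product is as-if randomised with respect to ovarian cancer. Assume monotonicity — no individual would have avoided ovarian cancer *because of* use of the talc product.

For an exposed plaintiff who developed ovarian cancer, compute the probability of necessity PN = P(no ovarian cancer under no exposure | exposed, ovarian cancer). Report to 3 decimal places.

PN ≈ 0.841

Let p₁ = 0.625, p₀ = 0.0993.
Under exogeneity and monotonicity, PN = (p₁ − p₀) / p₁.
PN = (0.625 − 0.0993) / 0.625 = 0.5257 / 0.625 ≈ 0.8411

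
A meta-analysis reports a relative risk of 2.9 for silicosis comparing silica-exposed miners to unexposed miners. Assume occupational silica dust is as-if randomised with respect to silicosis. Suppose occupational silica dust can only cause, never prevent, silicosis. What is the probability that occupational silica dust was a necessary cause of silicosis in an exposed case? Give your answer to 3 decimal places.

PN ≈ 0.655

Under exogeneity and monotonicity, PN = (RR − 1) / RR = 1 − 1/RR.
PN = (2.9 − 1) / 2.9 = 1.9 / 2.9 ≈ 0.6552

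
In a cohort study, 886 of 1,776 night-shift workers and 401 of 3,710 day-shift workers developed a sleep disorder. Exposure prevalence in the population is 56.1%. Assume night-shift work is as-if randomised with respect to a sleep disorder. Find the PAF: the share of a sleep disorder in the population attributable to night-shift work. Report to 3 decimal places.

PAF ≈ 0.670

p₁ = P(outcome | exposed) = 886/1776 = 0.49887
p₀ = P(outcome | unexposed) = 401/3710 = 0.10809
Overall risk P(Y=1) = π·p₁ + (1−π)·p₀ = 0.561×0.49887 + 0.439×0.10809 = 0.32732.
Under exogeneity, PAF = [P(Y=1) − p₀] / P(Y=1).
PAF = (0.32732 − 0.10809) / 0.32732 ≈ 0.6698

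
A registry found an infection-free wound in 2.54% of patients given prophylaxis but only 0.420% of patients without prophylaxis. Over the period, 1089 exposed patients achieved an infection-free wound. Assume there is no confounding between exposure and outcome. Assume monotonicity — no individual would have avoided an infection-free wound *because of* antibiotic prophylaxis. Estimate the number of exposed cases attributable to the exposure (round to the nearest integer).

p₁ = 0.0254, p₀ = 0.0042.
PN = (p₁ − p₀)/p₁ = (0.0254 − 0.0042) / 0.0254 ≈ 0.83465.
Attributable cases ≈ PN × (exposed cases) = 0.83465 × 1089 ≈ 908.93.

about 909 cases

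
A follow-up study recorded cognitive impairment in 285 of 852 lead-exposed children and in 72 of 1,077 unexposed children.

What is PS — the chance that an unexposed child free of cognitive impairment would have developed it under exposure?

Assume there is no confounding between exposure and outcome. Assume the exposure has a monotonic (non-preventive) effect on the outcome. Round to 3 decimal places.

p₁ = P(outcome | exposed) = 285/852 = 0.33451
p₀ = P(outcome | unexposed) = 72/1077 = 0.066852
Under exogeneity and monotonicity, PS = (p₁ − p₀) / (1 − p₀).
PS = (0.33451 − 0.066852) / (1 − 0.066852) = 0.26765 / 0.93315 ≈ 0.2868

PS ≈ 0.287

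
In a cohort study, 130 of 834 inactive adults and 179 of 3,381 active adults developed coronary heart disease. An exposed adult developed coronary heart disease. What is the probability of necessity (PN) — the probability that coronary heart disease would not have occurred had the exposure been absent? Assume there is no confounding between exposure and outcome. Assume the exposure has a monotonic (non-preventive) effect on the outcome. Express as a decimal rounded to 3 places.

p₁ = P(outcome | exposed) = 130/834 = 0.15588
p₀ = P(outcome | unexposed) = 179/3381 = 0.052943
Under exogeneity and monotonicity, PN = (p₁ − p₀) / p₁.
PN = (0.15588 − 0.052943) / 0.15588 = 0.10293 / 0.15588 ≈ 0.6604

PN ≈ 0.660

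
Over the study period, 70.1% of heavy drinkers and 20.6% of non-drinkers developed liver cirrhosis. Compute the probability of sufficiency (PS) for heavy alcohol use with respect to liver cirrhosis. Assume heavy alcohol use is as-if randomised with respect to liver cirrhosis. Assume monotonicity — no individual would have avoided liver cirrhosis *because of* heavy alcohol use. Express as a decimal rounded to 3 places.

p₁ = 0.701, p₀ = 0.206.
Under exogeneity and monotonicity, PS = (p₁ − p₀) / (1 − p₀).
PS = (0.701 − 0.206) / (1 − 0.206) = 0.495 / 0.794 ≈ 0.6234

PS ≈ 0.623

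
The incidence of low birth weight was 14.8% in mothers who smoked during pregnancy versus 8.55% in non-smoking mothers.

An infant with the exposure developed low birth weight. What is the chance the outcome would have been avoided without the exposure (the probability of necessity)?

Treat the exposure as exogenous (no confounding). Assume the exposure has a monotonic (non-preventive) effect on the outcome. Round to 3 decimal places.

PN ≈ 0.422

p₁ = 0.148, p₀ = 0.0855.
Under exogeneity and monotonicity, PN = (p₁ − p₀) / p₁.
PN = (0.148 − 0.0855) / 0.148 = 0.0625 / 0.148 ≈ 0.4223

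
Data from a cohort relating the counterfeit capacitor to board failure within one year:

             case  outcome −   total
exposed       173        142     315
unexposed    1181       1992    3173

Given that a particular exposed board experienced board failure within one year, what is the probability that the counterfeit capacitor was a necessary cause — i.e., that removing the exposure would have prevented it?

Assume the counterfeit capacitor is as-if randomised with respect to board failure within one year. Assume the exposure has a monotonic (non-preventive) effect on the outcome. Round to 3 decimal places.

p₁ = P(outcome | exposed) = 173/315 = 0.54921
p₀ = P(outcome | unexposed) = 1181/3173 = 0.3722
Under exogeneity and monotonicity, PN = (p₁ − p₀)/p₁.
PN = (0.54921 − 0.3722) / 0.54921 ≈ 0.3223

PN ≈ 0.322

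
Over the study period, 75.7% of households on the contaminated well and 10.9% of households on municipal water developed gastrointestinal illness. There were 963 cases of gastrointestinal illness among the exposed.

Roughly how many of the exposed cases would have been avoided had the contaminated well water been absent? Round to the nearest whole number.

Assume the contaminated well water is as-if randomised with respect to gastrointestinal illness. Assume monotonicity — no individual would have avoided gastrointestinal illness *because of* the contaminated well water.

about 824 cases

p₁ = 0.757, p₀ = 0.109.
PN = (p₁ − p₀)/p₁ = (0.757 − 0.109) / 0.757 ≈ 0.85601.
Attributable cases ≈ PN × (exposed cases) = 0.85601 × 963 ≈ 824.34.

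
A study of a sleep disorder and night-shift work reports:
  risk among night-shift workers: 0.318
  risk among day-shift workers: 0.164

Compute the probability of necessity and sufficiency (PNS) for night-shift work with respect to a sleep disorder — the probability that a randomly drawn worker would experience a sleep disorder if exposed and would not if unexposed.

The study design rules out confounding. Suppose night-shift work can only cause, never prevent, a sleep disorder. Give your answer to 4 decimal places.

PNS ≈ 0.1540

Let p₁ = 0.318, p₀ = 0.164.
Under exogeneity and monotonicity, PNS = p₁ − p₀.
PNS = 0.318 − 0.164 = 0.154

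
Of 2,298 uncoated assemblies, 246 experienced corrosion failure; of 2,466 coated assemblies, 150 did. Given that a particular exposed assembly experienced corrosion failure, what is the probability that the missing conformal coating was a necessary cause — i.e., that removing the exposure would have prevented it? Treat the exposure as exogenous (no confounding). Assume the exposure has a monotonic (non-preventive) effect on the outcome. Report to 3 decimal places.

PN ≈ 0.432

p₁ = P(outcome | exposed) = 246/2298 = 0.10705
p₀ = P(outcome | unexposed) = 150/2466 = 0.060827
Under exogeneity and monotonicity, PN = (p₁ − p₀) / p₁.
PN = (0.10705 − 0.060827) / 0.10705 = 0.046222 / 0.10705 ≈ 0.4318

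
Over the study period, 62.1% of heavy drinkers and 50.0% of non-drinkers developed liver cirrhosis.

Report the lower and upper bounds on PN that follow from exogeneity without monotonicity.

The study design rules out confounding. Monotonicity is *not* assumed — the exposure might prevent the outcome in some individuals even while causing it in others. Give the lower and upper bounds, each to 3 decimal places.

p₁ = 0.621, p₀ = 0.5.
Under exogeneity alone the bounds on PN are max{0,(p₁−p₀)/p₁} ≤ PN ≤ min{1,(1−p₀)/p₁}.
  lower = (p₁ − p₀)/p₁ = 0.121 / 0.621 ≈ 0.1948
  upper = min{1, (1 − p₀)/p₁} = 0.5 / 0.621 ≈ 0.8052

0.195 ≤ PN ≤ 0.805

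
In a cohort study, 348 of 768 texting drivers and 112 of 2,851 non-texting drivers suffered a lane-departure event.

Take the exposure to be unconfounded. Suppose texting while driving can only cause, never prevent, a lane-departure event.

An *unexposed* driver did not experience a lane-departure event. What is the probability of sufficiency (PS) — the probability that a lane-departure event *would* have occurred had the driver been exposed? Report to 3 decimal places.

p₁ = P(outcome | exposed) = 348/768 = 0.45312
p₀ = P(outcome | unexposed) = 112/2851 = 0.039284
Under exogeneity and monotonicity, PS = (p₁ − p₀) / (1 − p₀).
PS = (0.45312 − 0.039284) / (1 − 0.039284) = 0.41384 / 0.96072 ≈ 0.4308

PS ≈ 0.431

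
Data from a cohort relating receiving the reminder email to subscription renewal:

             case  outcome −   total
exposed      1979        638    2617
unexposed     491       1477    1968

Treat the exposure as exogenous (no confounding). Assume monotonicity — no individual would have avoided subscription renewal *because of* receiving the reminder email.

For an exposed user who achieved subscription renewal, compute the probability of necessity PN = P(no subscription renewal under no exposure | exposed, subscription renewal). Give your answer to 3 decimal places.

PN ≈ 0.670

p₁ = P(outcome | exposed) = 1979/2617 = 0.75621
p₀ = P(outcome | unexposed) = 491/1968 = 0.24949
Under exogeneity and monotonicity, PN = (p₁ − p₀)/p₁.
PN = (0.75621 − 0.24949) / 0.75621 ≈ 0.6701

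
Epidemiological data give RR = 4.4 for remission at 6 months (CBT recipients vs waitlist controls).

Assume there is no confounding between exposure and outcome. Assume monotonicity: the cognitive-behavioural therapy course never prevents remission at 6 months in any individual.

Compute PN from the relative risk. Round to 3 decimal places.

PN ≈ 0.773

Under exogeneity and monotonicity, PN = (RR − 1) / RR = 1 − 1/RR.
PN = (4.4 − 1) / 4.4 = 3.4 / 4.4 ≈ 0.7727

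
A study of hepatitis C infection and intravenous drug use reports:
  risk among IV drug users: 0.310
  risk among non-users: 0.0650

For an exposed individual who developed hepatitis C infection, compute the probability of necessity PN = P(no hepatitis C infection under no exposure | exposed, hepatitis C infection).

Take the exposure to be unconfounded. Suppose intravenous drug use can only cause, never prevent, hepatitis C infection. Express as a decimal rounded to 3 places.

Let p₁ = 0.31, p₀ = 0.065.
Under exogeneity and monotonicity, PN = (p₁ − p₀) / p₁.
PN = (0.31 − 0.065) / 0.31 = 0.245 / 0.31 ≈ 0.7903

PN ≈ 0.790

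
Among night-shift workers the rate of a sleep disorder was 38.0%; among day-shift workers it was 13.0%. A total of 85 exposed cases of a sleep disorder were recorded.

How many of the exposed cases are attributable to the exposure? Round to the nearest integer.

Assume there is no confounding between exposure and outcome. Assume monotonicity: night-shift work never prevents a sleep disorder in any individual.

about 56 cases

p₁ = 0.38, p₀ = 0.13.
PN = (p₁ − p₀)/p₁ = (0.38 − 0.13) / 0.38 ≈ 0.65789.
Attributable cases ≈ PN × (exposed cases) = 0.65789 × 85 ≈ 55.92.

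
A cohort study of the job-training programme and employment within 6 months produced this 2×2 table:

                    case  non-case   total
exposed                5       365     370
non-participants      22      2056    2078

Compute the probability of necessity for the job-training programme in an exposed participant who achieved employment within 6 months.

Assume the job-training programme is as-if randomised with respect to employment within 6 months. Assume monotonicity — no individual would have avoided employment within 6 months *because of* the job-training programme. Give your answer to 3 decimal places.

p₁ = P(outcome | exposed) = 5/370 = 0.013514
p₀ = P(outcome | unexposed) = 22/2078 = 0.010587
Under exogeneity and monotonicity, PN = (p₁ − p₀)/p₁.
PN = (0.013514 − 0.010587) / 0.013514 ≈ 0.2166

PN ≈ 0.217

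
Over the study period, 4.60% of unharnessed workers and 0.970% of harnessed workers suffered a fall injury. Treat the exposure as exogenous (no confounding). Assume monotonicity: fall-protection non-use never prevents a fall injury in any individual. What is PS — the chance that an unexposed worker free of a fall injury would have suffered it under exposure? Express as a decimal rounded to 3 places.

p₁ = 0.046, p₀ = 0.0097.
Under exogeneity and monotonicity, PS = (p₁ − p₀) / (1 − p₀).
PS = (0.046 − 0.0097) / (1 − 0.0097) = 0.0363 / 0.9903 ≈ 0.0367

PS ≈ 0.037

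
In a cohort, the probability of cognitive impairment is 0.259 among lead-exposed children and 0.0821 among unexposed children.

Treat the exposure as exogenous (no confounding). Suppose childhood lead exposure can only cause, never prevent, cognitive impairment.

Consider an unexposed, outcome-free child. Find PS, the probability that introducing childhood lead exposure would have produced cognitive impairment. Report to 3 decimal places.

Let p₁ = 0.259, p₀ = 0.0821.
Under exogeneity and monotonicity, PS = (p₁ − p₀) / (1 − p₀).
PS = (0.259 − 0.0821) / (1 − 0.0821) = 0.1769 / 0.9179 ≈ 0.1927

PS ≈ 0.193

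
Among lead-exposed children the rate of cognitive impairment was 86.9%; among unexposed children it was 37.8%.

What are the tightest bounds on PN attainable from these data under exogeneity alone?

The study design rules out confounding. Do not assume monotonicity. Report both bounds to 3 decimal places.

0.565 ≤ PN ≤ 0.716

p₁ = 0.869, p₀ = 0.378.
Under exogeneity alone the bounds on PN are max{0,(p₁−p₀)/p₁} ≤ PN ≤ min{1,(1−p₀)/p₁}.
  lower = (p₁ − p₀)/p₁ = 0.491 / 0.869 ≈ 0.5650
  upper = min{1, (1 − p₀)/p₁} = 0.622 / 0.869 ≈ 0.7158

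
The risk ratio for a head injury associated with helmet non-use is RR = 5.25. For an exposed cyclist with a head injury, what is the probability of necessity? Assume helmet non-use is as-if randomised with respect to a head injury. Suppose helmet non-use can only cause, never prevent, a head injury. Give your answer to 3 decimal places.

Under exogeneity and monotonicity, PN = (RR − 1) / RR = 1 − 1/RR.
PN = (5.25 − 1) / 5.25 = 4.25 / 5.25 ≈ 0.8095

PN ≈ 0.810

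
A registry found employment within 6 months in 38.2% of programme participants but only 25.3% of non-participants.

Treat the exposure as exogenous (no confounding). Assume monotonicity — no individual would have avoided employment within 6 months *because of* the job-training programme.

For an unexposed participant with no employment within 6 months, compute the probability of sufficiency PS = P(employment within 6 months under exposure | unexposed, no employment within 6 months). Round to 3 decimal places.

p₁ = 0.382, p₀ = 0.253.
Under exogeneity and monotonicity, PS = (p₁ − p₀) / (1 − p₀).
PS = (0.382 − 0.253) / (1 − 0.253) = 0.129 / 0.747 ≈ 0.1727

PS ≈ 0.173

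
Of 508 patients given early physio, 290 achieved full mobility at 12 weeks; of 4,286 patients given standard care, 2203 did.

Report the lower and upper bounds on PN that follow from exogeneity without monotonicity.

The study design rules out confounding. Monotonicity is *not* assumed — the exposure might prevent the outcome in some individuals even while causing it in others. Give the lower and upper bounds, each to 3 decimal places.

p₁ = P(outcome | exposed) = 290/508 = 0.57087
p₀ = P(outcome | unexposed) = 2203/4286 = 0.514
Under exogeneity alone the bounds on PN are max{0,(p₁−p₀)/p₁} ≤ PN ≤ min{1,(1−p₀)/p₁}.
  lower = (p₁ − p₀)/p₁ = 0.056867 / 0.57087 ≈ 0.0996
  upper = min{1, (1 − p₀)/p₁} = 0.486 / 0.57087 ≈ 0.8513

0.100 ≤ PN ≤ 0.851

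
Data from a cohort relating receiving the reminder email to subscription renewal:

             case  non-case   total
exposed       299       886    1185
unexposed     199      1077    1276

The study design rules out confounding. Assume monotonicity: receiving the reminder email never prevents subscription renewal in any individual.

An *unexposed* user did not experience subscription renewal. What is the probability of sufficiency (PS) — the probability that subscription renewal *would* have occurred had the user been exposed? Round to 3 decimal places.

p₁ = P(outcome | exposed) = 299/1185 = 0.25232
p₀ = P(outcome | unexposed) = 199/1276 = 0.15596
Under exogeneity and monotonicity, PS = (p₁ − p₀)/(1 − p₀).
PS = (0.25232 − 0.15596) / 0.84404 ≈ 0.1142

PS ≈ 0.114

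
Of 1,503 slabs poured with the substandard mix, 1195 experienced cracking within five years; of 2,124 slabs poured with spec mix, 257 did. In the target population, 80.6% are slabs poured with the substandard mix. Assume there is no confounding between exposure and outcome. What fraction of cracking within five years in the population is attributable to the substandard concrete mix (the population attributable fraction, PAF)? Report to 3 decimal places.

PAF ≈ 0.818

p₁ = P(outcome | exposed) = 1195/1503 = 0.79508
p₀ = P(outcome | unexposed) = 257/2124 = 0.121
Overall risk P(Y=1) = π·p₁ + (1−π)·p₀ = 0.806×0.79508 + 0.194×0.121 = 0.66431.
Under exogeneity, PAF = [P(Y=1) − p₀] / P(Y=1).
PAF = (0.66431 − 0.121) / 0.66431 ≈ 0.8179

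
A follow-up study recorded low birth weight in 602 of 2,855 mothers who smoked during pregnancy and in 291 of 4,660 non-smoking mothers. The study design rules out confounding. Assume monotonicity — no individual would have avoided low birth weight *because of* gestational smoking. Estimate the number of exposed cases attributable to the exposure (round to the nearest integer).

p₁ = P(outcome | exposed) = 602/2855 = 0.21086
p₀ = P(outcome | unexposed) = 291/4660 = 0.062446
PN = (p₁ − p₀)/p₁ = (0.21086 − 0.062446) / 0.21086 ≈ 0.70385.
Attributable cases ≈ PN × (exposed cases) = 0.70385 × 602 ≈ 423.72.

about 424 cases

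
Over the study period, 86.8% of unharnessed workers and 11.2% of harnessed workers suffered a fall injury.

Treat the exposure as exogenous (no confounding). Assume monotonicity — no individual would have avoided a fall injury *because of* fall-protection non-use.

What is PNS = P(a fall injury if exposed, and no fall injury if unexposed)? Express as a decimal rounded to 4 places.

p₁ = 0.868, p₀ = 0.112.
Under exogeneity and monotonicity, PNS = p₁ − p₀.
PNS = 0.868 − 0.112 = 0.756

PNS ≈ 0.7560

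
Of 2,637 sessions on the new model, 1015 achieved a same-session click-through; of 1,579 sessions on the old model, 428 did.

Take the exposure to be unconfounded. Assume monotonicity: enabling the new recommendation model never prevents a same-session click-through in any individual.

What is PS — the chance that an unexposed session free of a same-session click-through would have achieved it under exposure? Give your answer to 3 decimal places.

PS ≈ 0.156

p₁ = P(outcome | exposed) = 1015/2637 = 0.38491
p₀ = P(outcome | unexposed) = 428/1579 = 0.27106
Under exogeneity and monotonicity, PS = (p₁ − p₀) / (1 − p₀).
PS = (0.38491 − 0.27106) / (1 − 0.27106) = 0.11385 / 0.72894 ≈ 0.1562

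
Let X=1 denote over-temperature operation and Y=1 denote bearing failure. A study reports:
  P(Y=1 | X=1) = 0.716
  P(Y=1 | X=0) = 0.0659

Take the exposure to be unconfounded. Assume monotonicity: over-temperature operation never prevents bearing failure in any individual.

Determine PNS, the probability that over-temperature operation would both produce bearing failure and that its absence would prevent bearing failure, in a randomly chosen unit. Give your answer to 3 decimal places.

PNS ≈ 0.650

Let p₁ = 0.716, p₀ = 0.0659.
Under exogeneity and monotonicity, PNS = p₁ − p₀.
PNS = 0.716 − 0.0659 = 0.6501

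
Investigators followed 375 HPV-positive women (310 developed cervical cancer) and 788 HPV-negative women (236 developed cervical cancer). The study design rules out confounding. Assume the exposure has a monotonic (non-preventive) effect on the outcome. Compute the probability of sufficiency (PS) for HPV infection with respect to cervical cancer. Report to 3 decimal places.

p₁ = P(outcome | exposed) = 310/375 = 0.82667
p₀ = P(outcome | unexposed) = 236/788 = 0.29949
Under exogeneity and monotonicity, PS = (p₁ − p₀) / (1 − p₀).
PS = (0.82667 − 0.29949) / (1 − 0.29949) = 0.52717 / 0.70051 ≈ 0.7526

PS ≈ 0.753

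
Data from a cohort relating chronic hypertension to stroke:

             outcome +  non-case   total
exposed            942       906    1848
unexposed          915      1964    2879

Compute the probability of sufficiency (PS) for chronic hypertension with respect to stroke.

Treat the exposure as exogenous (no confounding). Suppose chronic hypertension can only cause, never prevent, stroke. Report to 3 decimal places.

PS ≈ 0.281

p₁ = P(outcome | exposed) = 942/1848 = 0.50974
p₀ = P(outcome | unexposed) = 915/2879 = 0.31782
Under exogeneity and monotonicity, PS = (p₁ − p₀)/(1 − p₀).
PS = (0.50974 − 0.31782) / 0.68218 ≈ 0.2813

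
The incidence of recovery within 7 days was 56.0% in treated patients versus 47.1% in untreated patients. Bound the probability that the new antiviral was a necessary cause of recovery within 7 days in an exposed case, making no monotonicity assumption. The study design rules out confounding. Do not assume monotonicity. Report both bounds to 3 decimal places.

0.159 ≤ PN ≤ 0.945

p₁ = 0.56, p₀ = 0.471.
Under exogeneity alone the bounds on PN are max{0,(p₁−p₀)/p₁} ≤ PN ≤ min{1,(1−p₀)/p₁}.
  lower = (p₁ − p₀)/p₁ = 0.089 / 0.56 ≈ 0.1589
  upper = min{1, (1 − p₀)/p₁} = 0.529 / 0.56 ≈ 0.9446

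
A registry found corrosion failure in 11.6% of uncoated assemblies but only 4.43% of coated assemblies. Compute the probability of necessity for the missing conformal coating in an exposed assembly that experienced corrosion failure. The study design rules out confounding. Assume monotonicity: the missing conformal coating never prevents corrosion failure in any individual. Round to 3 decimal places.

PN ≈ 0.618

p₁ = 0.116, p₀ = 0.0443.
Under exogeneity and monotonicity, PN = (p₁ − p₀) / p₁.
PN = (0.116 − 0.0443) / 0.116 = 0.0717 / 0.116 ≈ 0.6181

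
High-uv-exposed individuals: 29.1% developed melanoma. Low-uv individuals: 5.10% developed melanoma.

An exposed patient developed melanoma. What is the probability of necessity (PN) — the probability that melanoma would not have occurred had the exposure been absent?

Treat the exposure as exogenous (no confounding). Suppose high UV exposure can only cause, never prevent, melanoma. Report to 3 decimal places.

PN ≈ 0.825

p₁ = 0.291, p₀ = 0.051.
Under exogeneity and monotonicity, PN = (p₁ − p₀) / p₁.
PN = (0.291 − 0.051) / 0.291 = 0.24 / 0.291 ≈ 0.8247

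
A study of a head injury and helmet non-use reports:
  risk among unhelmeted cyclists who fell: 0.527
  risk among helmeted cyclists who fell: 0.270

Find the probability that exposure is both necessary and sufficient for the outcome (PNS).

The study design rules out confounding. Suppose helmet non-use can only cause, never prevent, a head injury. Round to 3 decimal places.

Let p₁ = 0.527, p₀ = 0.27.
Under exogeneity and monotonicity, PNS = p₁ − p₀.
PNS = 0.527 − 0.27 = 0.257

PNS ≈ 0.257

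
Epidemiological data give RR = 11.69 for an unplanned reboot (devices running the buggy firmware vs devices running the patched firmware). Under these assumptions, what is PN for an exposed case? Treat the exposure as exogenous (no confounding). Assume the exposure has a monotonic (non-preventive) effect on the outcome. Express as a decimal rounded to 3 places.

PN ≈ 0.914

Under exogeneity and monotonicity, PN = (RR − 1) / RR = 1 − 1/RR.
PN = (11.69 − 1) / 11.69 = 10.69 / 11.69 ≈ 0.9145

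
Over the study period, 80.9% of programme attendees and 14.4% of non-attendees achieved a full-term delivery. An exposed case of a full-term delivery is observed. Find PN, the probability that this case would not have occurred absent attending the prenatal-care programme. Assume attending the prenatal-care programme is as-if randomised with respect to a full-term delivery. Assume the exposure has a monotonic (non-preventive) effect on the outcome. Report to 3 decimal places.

PN ≈ 0.822

p₁ = 0.809, p₀ = 0.144.
Under exogeneity and monotonicity, PN = (p₁ − p₀) / p₁.
PN = (0.809 − 0.144) / 0.809 = 0.665 / 0.809 ≈ 0.8220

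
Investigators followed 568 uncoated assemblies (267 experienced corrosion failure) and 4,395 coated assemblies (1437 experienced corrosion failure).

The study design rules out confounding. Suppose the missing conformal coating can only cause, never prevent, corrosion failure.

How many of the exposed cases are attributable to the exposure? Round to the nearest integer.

about 81 cases

p₁ = P(outcome | exposed) = 267/568 = 0.47007
p₀ = P(outcome | unexposed) = 1437/4395 = 0.32696
PN = (p₁ − p₀)/p₁ = (0.47007 − 0.32696) / 0.47007 ≈ 0.30444.
Attributable cases ≈ PN × (exposed cases) = 0.30444 × 267 ≈ 81.29.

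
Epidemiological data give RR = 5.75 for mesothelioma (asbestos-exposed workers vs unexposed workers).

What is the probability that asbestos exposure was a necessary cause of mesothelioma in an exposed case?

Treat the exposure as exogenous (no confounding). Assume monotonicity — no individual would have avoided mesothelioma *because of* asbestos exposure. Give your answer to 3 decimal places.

Under exogeneity and monotonicity, PN = (RR − 1) / RR = 1 − 1/RR.
PN = (5.75 − 1) / 5.75 = 4.75 / 5.75 ≈ 0.8261

PN ≈ 0.826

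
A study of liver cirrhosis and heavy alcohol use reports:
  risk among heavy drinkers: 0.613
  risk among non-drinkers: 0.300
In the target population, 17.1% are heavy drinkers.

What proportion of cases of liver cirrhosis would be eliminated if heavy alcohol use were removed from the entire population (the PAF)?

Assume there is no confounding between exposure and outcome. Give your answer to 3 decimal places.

Let p₁ = 0.613, p₀ = 0.3.
Overall risk P(Y=1) = π·p₁ + (1−π)·p₀ = 0.171×0.613 + 0.829×0.3 = 0.35352.
Under exogeneity, PAF = [P(Y=1) − p₀] / P(Y=1).
PAF = (0.35352 − 0.3) / 0.35352 ≈ 0.1514

PAF ≈ 0.151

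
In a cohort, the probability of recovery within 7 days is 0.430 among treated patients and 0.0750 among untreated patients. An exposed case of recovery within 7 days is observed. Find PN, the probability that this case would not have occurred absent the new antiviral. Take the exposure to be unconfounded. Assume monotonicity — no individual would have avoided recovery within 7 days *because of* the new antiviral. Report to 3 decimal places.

Let p₁ = 0.43, p₀ = 0.075.
Under exogeneity and monotonicity, PN = (p₁ − p₀) / p₁.
PN = (0.43 − 0.075) / 0.43 = 0.355 / 0.43 ≈ 0.8256

PN ≈ 0.826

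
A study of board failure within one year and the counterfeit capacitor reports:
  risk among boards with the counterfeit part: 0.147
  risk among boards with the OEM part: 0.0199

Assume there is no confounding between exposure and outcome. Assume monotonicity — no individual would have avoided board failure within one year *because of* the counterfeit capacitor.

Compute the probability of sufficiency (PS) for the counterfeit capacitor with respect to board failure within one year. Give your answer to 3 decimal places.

Let p₁ = 0.147, p₀ = 0.0199.
Under exogeneity and monotonicity, PS = (p₁ − p₀) / (1 − p₀).
PS = (0.147 − 0.0199) / (1 − 0.0199) = 0.1271 / 0.9801 ≈ 0.1297

PS ≈ 0.130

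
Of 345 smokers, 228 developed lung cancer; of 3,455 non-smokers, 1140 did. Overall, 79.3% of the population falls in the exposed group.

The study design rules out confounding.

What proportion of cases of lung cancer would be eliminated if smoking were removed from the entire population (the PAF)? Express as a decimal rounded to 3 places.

PAF ≈ 0.443

p₁ = P(outcome | exposed) = 228/345 = 0.66087
p₀ = P(outcome | unexposed) = 1140/3455 = 0.32996
Overall risk P(Y=1) = π·p₁ + (1−π)·p₀ = 0.793×0.66087 + 0.207×0.32996 = 0.59237.
Under exogeneity, PAF = [P(Y=1) − p₀] / P(Y=1).
PAF = (0.59237 − 0.32996) / 0.59237 ≈ 0.4430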